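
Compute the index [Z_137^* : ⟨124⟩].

By Lagrange's theorem, ord_137(124) divides φ(137) = 137 − 1 = 136 = 2^3 · 17.
Divisors of 136: 1, 2, 4, 8, 17, 34, 68, 136.
Evaluate successive powers at the divisors of 136:
124^1 ≡ 124 (mod 137)
124^2 ≡ 32 (mod 137)
124^4 ≡ 65 (mod 137)
124^8 ≡ 115 (mod 137)
124^17 ≡ 10 (mod 137)
124^34 ≡ 100 (mod 137)
124^68 ≡ 136 (mod 137)
124^136 ≡ 1 (mod 137) ✓
So ord_137(124) = 136, hence |⟨124⟩| = 136.
The index is φ(137) / ord(124) = 136 / 136 = 1.

1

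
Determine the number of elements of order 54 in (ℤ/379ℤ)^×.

18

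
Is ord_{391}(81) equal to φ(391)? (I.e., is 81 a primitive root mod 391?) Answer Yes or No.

No

391 = 17 · 23 is a product of two distinct odd primes, so (Z/391Z)^× ≅ (Z/17Z)^× × (Z/23Z)^× is not cyclic.
No primitive root modulo 391 exists; in particular 81 is not one.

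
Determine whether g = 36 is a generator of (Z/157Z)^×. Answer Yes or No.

φ(157) = 157 − 1 = 156 = 2^2 · 3 · 13.
An element g generates (Z/157Z)^× iff g^(156/q) ≢ 1 (mod 157) for each prime q ∈ {2, 3, 13}.
36^78 ≡ 1 (mod 157)  [q = 2: ≡ 1 ✗]
36^52 ≡ 144 (mod 157)  [q = 3: ≢ 1 ✓]
36^12 ≡ 153 (mod 157)  [q = 13: ≢ 1 ✓]
36^78 ≡ 1 shows ord(36) | 78, strictly less than φ(157); not a primitive root.

No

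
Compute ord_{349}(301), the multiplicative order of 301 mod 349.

ord(301) | φ(349) = 349 − 1 = 348 = 2^2 · 3 · 29.
Divisors of 348: 1, 2, 3, 4, 6, 12, 29, 58, 87, 116, 174, 348.
Test each divisor d:
301^1 ≡ 301
301^2 ≡ 210
301^3 ≡ 41
301^4 ≡ 126
301^6 ≡ 285
301^12 ≡ 257
301^29 ≡ 1
Hence ord(301) = 29.

29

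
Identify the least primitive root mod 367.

φ(367) = 367 − 1 = 366 = 2 · 3 · 61.
g is a primitive root iff g^(366/q) ≢ 1 (mod 367) for each prime q ∈ {2, 3, 61}.
g = 2: 2^183 ≡ 1 — hits 1, so not a primitive root.
g = 3: 3^183 ≡ 366; 3^122 ≡ 1 — hits 1, so not a primitive root.
g = 4: 4^183 ≡ 1 — hits 1, so not a primitive root.
g = 5: 5^183 ≡ 366; 5^122 ≡ 1 — hits 1, so not a primitive root.
g = 6: 6^183 ≡ 366; 6^122 ≡ 283; 6^6 ≡ 47 — none is 1, so 6 is a primitive root.
So 6 is the smallest generator of (Z/367Z)^×.

6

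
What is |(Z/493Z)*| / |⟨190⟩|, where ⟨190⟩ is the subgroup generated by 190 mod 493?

4

By Lagrange's theorem, ord_493(190) divides φ(493) = φ(17·29) = (17−1)·(29−1) = 16·28 = 448 = 2^6 · 7.
Divisors of 448: 1, 2, 4, 7, 8, 14, 16, 28, 32, 56, 64, 112, 224, 448.
Evaluate successive powers at the divisors of 448:
190^1 ≡ 190 (mod 493)
190^2 ≡ 111 (mod 493)
190^4 ≡ 489 (mod 493)
190^7 ≡ 436 (mod 493)
190^8 ≡ 16 (mod 493)
190^14 ≡ 291 (mod 493)
190^16 ≡ 256 (mod 493)
190^28 ≡ 378 (mod 493)
190^32 ≡ 460 (mod 493)
190^56 ≡ 407 (mod 493)
190^64 ≡ 103 (mod 493)
190^112 ≡ 1 (mod 493) ✓
Thus |⟨190⟩| = ord(190) = 112.
Index = |(Z/493Z)^×| / |⟨190⟩| = 448 / 112 = 4.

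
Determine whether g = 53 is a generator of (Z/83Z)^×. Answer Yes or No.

Yes

φ(83) = 83 − 1 = 82 = 2 · 41.
Test 53^(82/q) mod 83 for each prime factor q of 82:
53^41 ≡ 82 (mod 83)  [q = 2: ≢ 1 ✓]
53^2 ≡ 70 (mod 83)  [q = 41: ≢ 1 ✓]
All checks pass, so 53 has order 82 and is a primitive root modulo 83.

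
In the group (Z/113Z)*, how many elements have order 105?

φ(113) = 113 − 1 = 112 = 2^4 · 7.
In a cyclic group of order 112, there are φ(d) elements of order d for each divisor d of 112, and zero for non-divisors.
Since 105 ∤ 112, the count is 0.

0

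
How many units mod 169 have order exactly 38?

φ(169) = φ(13^2) = 13·(13−1) = 156 = 2^2 · 3 · 13.
In a cyclic group of order 156, there are φ(d) elements of order d for each divisor d of 156, and zero for non-divisors.
Since 38 ∤ 156, the count is 0.

0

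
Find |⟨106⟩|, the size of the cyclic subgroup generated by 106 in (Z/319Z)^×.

ord(106) | φ(319) = φ(11·29) = (11−1)·(29−1) = 10·28 = 280 = 2^3 · 5 · 7.
Divisors of 280: 1, 2, 4, 5, 7, 8, 10, 14, 20, 28, 35, 40, 56, 70, 140, 280.
Compute 106^d (mod 319) for the divisors d until we hit 1:
106^1 ≡ 106
106^2 ≡ 71
106^4 ≡ 256
106^5 ≡ 21
106^7 ≡ 215
106^8 ≡ 141
106^10 ≡ 122
106^14 ≡ 289
106^20 ≡ 210
106^28 ≡ 262
106^35 ≡ 186
106^40 ≡ 78
106^56 ≡ 59
106^70 ≡ 144
106^140 ≡ 1
The smallest such exponent is 140, so the order of 106 is 140.

140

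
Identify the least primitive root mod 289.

φ(289) = φ(17^2) = 17·(17−1) = 272 = 2^4 · 17.
Test candidates g = 2, 3, … against the prime factors q ∈ {2, 17} of φ(289): g is a generator iff g^(272/q) ≢ 1 for every such q.
g = 2: 2^136 ≡ 1 — hits 1, so not a primitive root.
g = 3: 3^136 ≡ 288; 3^16 ≡ 171 — none is 1, so 3 is a primitive root.
So 3 is the smallest generator of (Z/289Z)^×.

3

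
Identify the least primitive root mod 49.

3

φ(49) = φ(7^2) = 7·(7−1) = 42 = 2 · 3 · 7.
g is a primitive root iff g^(42/q) ≢ 1 (mod 49) for each prime q ∈ {2, 3, 7}.
g = 2: 2^21 ≡ 1 — hits 1, so not a primitive root.
g = 3: 3^21 ≡ 48; 3^14 ≡ 30; 3^6 ≡ 43 — none is 1, so 3 is a primitive root.
Hence the least primitive root of 49 is 3.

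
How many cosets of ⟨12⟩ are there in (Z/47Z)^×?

ord(12) | φ(47) = 47 − 1 = 46 = 2 · 23.
Divisors of 46: 1, 2, 23, 46.
Test each divisor d:
12^1 ≡ 12
12^2 ≡ 3
12^23 ≡ 1
So ord_47(12) = 23, hence |⟨12⟩| = 23.
The index is φ(47) / ord(12) = 46 / 23 = 2.

2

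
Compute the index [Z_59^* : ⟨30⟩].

The order of 30 must divide φ(59) = 59 − 1 = 58 = 2 · 29.
Divisors of 58: 1, 2, 29, 58.
Evaluate successive powers at the divisors of 58:
30^1 ≡ 30
30^2 ≡ 15
30^29 ≡ 58
30^58 ≡ 1
The order of 30 is 58, so the subgroup it generates has 58 elements.
The index is φ(59) / ord(30) = 58 / 58 = 1.

1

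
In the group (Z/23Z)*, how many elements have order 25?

0

φ(23) = 23 − 1 = 22 = 2 · 11.
(Z/23Z)^× is cyclic (|G| = 22); a cyclic group of order m has exactly φ(d) elements of each order d | m, and none otherwise.
25 does not divide 22, so no element of (Z/23Z)^× has order 25.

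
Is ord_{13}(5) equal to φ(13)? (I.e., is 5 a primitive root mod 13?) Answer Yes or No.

No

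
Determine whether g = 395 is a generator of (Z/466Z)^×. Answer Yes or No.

φ(466) = φ(2)·φ(233) = 1·232 = 232 = 2^3 · 29.
Test 395^(232/q) mod 466 for each prime factor q of 232:
395^116 ≡ 1 (mod 466)  [q = 2: ≡ 1 ✗]
395^8 ≡ 237 (mod 466)  [q = 29: ≢ 1 ✓]
395^116 ≡ 1 shows ord(395) | 116, strictly less than φ(466); not a primitive root.

No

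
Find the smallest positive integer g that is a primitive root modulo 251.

6

φ(251) = 251 − 1 = 250 = 2 · 5^3.
g is a primitive root iff g^(250/q) ≢ 1 (mod 251) for each prime q ∈ {2, 5}.
g = 2: 2^125 ≡ 250; 2^50 ≡ 1 — hits 1, so not a primitive root.
g = 3: 3^125 ≡ 1 — hits 1, so not a primitive root.
g = 4: 4^125 ≡ 1 — hits 1, so not a primitive root.
g = 5: 5^125 ≡ 1 — hits 1, so not a primitive root.
g = 6: 6^125 ≡ 250; 6^50 ≡ 219 — none is 1, so 6 is a primitive root.
The smallest primitive root modulo 251 is 6.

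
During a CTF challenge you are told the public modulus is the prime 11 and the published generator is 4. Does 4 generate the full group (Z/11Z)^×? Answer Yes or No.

φ(11) = 11 − 1 = 10 = 2 · 5.
An element g generates (Z/11Z)^× iff g^(10/q) ≢ 1 (mod 11) for each prime q ∈ {2, 5}.
4^5 ≡ 1 (mod 11)  [q = 2: ≡ 1 ✗]
4^2 ≡ 5 (mod 11)  [q = 5: ≢ 1 ✓]
4^5 ≡ 1 shows ord(4) | 5, strictly less than φ(11); not a primitive root.

No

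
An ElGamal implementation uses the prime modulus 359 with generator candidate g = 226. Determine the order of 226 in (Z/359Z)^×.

358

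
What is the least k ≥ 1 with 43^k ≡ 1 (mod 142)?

Since 43 ∈ (Z/142Z)^×, its order divides φ(142) = φ(2)·φ(71) = 1·70 = 70 = 2 · 5 · 7.
Divisors of 70: 1, 2, 5, 7, 10, 14, 35, 70.
Compute 43^d (mod 142) for the divisors d until we hit 1:
43^1 ≡ 43 (mod 142)
43^2 ≡ 3 (mod 142)
43^5 ≡ 103 (mod 142)
43^7 ≡ 25 (mod 142)
43^10 ≡ 101 (mod 142)
43^14 ≡ 57 (mod 142)
43^35 ≡ 1 (mod 142) ✓
The smallest such exponent is 35, so the order of 43 is 35.

35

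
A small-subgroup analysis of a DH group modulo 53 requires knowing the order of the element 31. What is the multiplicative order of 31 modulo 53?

52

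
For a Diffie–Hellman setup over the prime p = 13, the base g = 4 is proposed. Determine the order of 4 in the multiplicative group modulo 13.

6

The order of 4 must divide φ(13) = 13 − 1 = 12 = 2^2 · 3.
Divisors of 12: 1, 2, 3, 4, 6, 12.
Test each divisor d:
4^1 ≡ 4 (mod 13)
4^2 ≡ 3 (mod 13)
4^3 ≡ 12 (mod 13)
4^4 ≡ 9 (mod 13)
4^6 ≡ 1 (mod 13) ✓
So ord_13(4) = 6.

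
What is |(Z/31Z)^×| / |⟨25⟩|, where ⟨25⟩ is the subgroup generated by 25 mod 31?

10

The order of 25 must divide φ(31) = 31 − 1 = 30 = 2 · 3 · 5.
Divisors of 30: 1, 2, 3, 5, 6, 10, 15, 30.
Evaluate successive powers at the divisors of 30:
25^1 ≡ 25 (mod 31)
25^2 ≡ 5 (mod 31)
25^3 ≡ 1 (mod 31) ✓
Thus |⟨25⟩| = ord(25) = 3.
[(Z/31Z)^× : ⟨25⟩] = 30/3 = 10.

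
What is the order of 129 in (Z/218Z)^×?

54

Since 129 ∈ (Z/218Z)^×, its order divides φ(218) = φ(2)·φ(109) = 1·108 = 108 = 2^2 · 3^3.
Divisors of 108: 1, 2, 3, 4, 6, 9, 12, 18, 27, 36, 54, 108.
Test each divisor d:
129^1 ≡ 129 (mod 218)
129^2 ≡ 73 (mod 218)
129^3 ≡ 43 (mod 218)
129^4 ≡ 97 (mod 218)
129^6 ≡ 105 (mod 218)
129^9 ≡ 155 (mod 218)
129^12 ≡ 125 (mod 218)
129^18 ≡ 45 (mod 218)
129^27 ≡ 217 (mod 218)
129^36 ≡ 63 (mod 218)
129^54 ≡ 1 (mod 218) ✓
So ord_218(129) = 54.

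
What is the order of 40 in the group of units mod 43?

21

By Lagrange's theorem, ord_43(40) divides φ(43) = 43 − 1 = 42 = 2 · 3 · 7.
Divisors of 42: 1, 2, 3, 6, 7, 14, 21, 42.
Test each divisor d:
40^1 ≡ 40 (mod 43)
40^2 ≡ 9 (mod 43)
40^3 ≡ 16 (mod 43)
40^6 ≡ 41 (mod 43)
40^7 ≡ 6 (mod 43)
40^14 ≡ 36 (mod 43)
40^21 ≡ 1 (mod 43) ✓
Therefore the multiplicative order of 40 modulo 43 is 21.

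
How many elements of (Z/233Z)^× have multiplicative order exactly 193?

φ(233) = 233 − 1 = 232 = 2^3 · 29.
Since (Z/233Z)^× is cyclic of order 232, the number of elements of order d is φ(d) when d | 232 and 0 otherwise.
Since 193 ∤ 232, the count is 0.

0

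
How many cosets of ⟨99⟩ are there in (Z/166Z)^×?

2

Since 99 ∈ (Z/166Z)^×, its order divides φ(166) = φ(2)·φ(83) = 1·82 = 82 = 2 · 41.
Divisors of 82: 1, 2, 41, 82.
Compute 99^d (mod 166) for the divisors d until we hit 1:
99^1 ≡ 99
99^2 ≡ 7
99^41 ≡ 1
The order of 99 is 41, so the subgroup it generates has 41 elements.
Index = |(Z/166Z)^×| / |⟨99⟩| = 82 / 41 = 2.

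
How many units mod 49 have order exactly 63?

0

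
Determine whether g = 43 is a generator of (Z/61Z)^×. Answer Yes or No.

φ(61) = 61 − 1 = 60 = 2^2 · 3 · 5.
43 is a primitive root mod 61 iff 43^(φ(61)/q) ≢ 1 for every prime q | φ(61), i.e. q ∈ {2, 3, 5}.
43^30 ≡ 60 (mod 61)  [q = 2: ≢ 1 ✓]
43^20 ≡ 47 (mod 61)  [q = 3: ≢ 1 ✓]
43^12 ≡ 58 (mod 61)  [q = 5: ≢ 1 ✓]
Every test exponent gives a nontrivial residue, hence 43 generates the full group.

Yes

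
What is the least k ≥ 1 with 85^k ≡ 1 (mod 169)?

ord(85) | φ(169) = φ(13^2) = 13·(13−1) = 156 = 2^2 · 3 · 13.
Divisors of 156: 1, 2, 3, 4, 6, 12, 13, 26, 39, 52, 78, 156.
Evaluate successive powers at the divisors of 156:
85^1 ≡ 85 (mod 169)
85^2 ≡ 127 (mod 169)
85^3 ≡ 148 (mod 169)
85^4 ≡ 74 (mod 169)
85^6 ≡ 103 (mod 169)
85^12 ≡ 131 (mod 169)
85^13 ≡ 150 (mod 169)
85^26 ≡ 23 (mod 169)
85^39 ≡ 70 (mod 169)
85^52 ≡ 22 (mod 169)
85^78 ≡ 168 (mod 169)
85^156 ≡ 1 (mod 169) ✓
So ord_169(85) = 156.

156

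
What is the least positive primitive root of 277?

5

φ(277) = 277 − 1 = 276 = 2^2 · 3 · 23.
Test candidates g = 2, 3, … against the prime factors q ∈ {2, 3, 23} of φ(277): g is a generator iff g^(276/q) ≢ 1 for every such q.
g = 2: 2^138 ≡ 276; 2^92 ≡ 1 — hits 1, so not a primitive root.
g = 3: 3^138 ≡ 1 — hits 1, so not a primitive root.
g = 4: 4^138 ≡ 1 — hits 1, so not a primitive root.
g = 5: 5^138 ≡ 276; 5^92 ≡ 116; 5^12 ≡ 27 — none is 1, so 5 is a primitive root.
So 5 is the smallest generator of (Z/277Z)^×.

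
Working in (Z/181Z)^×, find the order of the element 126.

45

ord(126) | φ(181) = 181 − 1 = 180 = 2^2 · 3^2 · 5.
Divisors of 180: 1, 2, 3, 4, 5, 6, 9, 10, 12, 15, 18, 20, 30, 36, 45, 60, 90, 180.
Evaluate successive powers at the divisors of 180:
126^1 ≡ 126 (mod 181)
126^2 ≡ 129 (mod 181)
126^3 ≡ 145 (mod 181)
126^4 ≡ 170 (mod 181)
126^5 ≡ 62 (mod 181)
126^6 ≡ 29 (mod 181)
126^9 ≡ 42 (mod 181)
126^10 ≡ 43 (mod 181)
126^12 ≡ 117 (mod 181)
126^15 ≡ 132 (mod 181)
126^18 ≡ 135 (mod 181)
126^20 ≡ 39 (mod 181)
126^30 ≡ 48 (mod 181)
126^36 ≡ 125 (mod 181)
126^45 ≡ 1 (mod 181) ✓
Therefore the multiplicative order of 126 modulo 181 is 45.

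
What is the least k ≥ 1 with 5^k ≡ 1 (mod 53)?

ord(5) | φ(53) = 53 − 1 = 52 = 2^2 · 13.
Divisors of 52: 1, 2, 4, 13, 26, 52.
Check 5^d mod 53 for each divisor in increasing order:
5^1 ≡ 5 (mod 53)
5^2 ≡ 25 (mod 53)
5^4 ≡ 42 (mod 53)
5^13 ≡ 23 (mod 53)
5^26 ≡ 52 (mod 53)
5^52 ≡ 1 (mod 53) ✓
So ord_53(5) = 52.

52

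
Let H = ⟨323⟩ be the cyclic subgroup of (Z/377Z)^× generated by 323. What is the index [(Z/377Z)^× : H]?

Since 323 ∈ (Z/377Z)^×, its order divides φ(377) = φ(13·29) = (13−1)·(29−1) = 12·28 = 336 = 2^4 · 3 · 7.
Divisors of 336: 1, 2, 3, 4, 6, 7, 8, 12, 14, 16, 21, 24, 28, 42, 48, 56, 84, 112, 168, 336.
Test each divisor d:
323^1 ≡ 323 (mod 377)
323^2 ≡ 277 (mod 377)
323^3 ≡ 122 (mod 377)
323^4 ≡ 198 (mod 377)
323^6 ≡ 181 (mod 377)
323^7 ≡ 28 (mod 377)
323^8 ≡ 373 (mod 377)
323^12 ≡ 339 (mod 377)
323^14 ≡ 30 (mod 377)
323^16 ≡ 16 (mod 377)
323^21 ≡ 86 (mod 377)
323^24 ≡ 313 (mod 377)
323^28 ≡ 146 (mod 377)
323^42 ≡ 233 (mod 377)
323^48 ≡ 326 (mod 377)
323^56 ≡ 204 (mod 377)
323^84 ≡ 1 (mod 377) ✓
Thus |⟨323⟩| = ord(323) = 84.
The index is φ(377) / ord(323) = 336 / 84 = 4.

4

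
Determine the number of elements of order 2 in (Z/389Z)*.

1

φ(389) = 389 − 1 = 388 = 2^2 · 97.
Since (Z/389Z)^× is cyclic of order 388, the number of elements of order d is φ(d) when d | 388 and 0 otherwise.
2 | 388, and φ(2) = 2 − 1 = 1.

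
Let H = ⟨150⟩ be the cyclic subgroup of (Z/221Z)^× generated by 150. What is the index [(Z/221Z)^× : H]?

ord(150) | φ(221) = φ(13·17) = (13−1)·(17−1) = 12·16 = 192 = 2^6 · 3.
Divisors of 192: 1, 2, 3, 4, 6, 8, 12, 16, 24, 32, 48, 64, 96, 192.
Test each divisor d:
150^1 ≡ 150 (mod 221)
150^2 ≡ 179 (mod 221)
150^3 ≡ 109 (mod 221)
150^4 ≡ 217 (mod 221)
150^6 ≡ 168 (mod 221)
150^8 ≡ 16 (mod 221)
150^12 ≡ 157 (mod 221)
150^16 ≡ 35 (mod 221)
150^24 ≡ 118 (mod 221)
150^32 ≡ 120 (mod 221)
150^48 ≡ 1 (mod 221) ✓
The order of 150 is 48, so the subgroup it generates has 48 elements.
Index = |(Z/221Z)^×| / |⟨150⟩| = 192 / 48 = 4.

4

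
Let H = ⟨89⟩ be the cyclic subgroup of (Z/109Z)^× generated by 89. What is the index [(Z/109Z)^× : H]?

The order of 89 must divide φ(109) = 109 − 1 = 108 = 2^2 · 3^3.
Divisors of 108: 1, 2, 3, 4, 6, 9, 12, 18, 27, 36, 54, 108.
Evaluate successive powers at the divisors of 108:
89^1 ≡ 89
89^2 ≡ 73
89^3 ≡ 66
89^4 ≡ 97
89^6 ≡ 105
89^9 ≡ 63
89^12 ≡ 16
89^18 ≡ 45
89^27 ≡ 1
The order of 89 is 27, so the subgroup it generates has 27 elements.
Index = |(Z/109Z)^×| / |⟨89⟩| = 108 / 27 = 4.

4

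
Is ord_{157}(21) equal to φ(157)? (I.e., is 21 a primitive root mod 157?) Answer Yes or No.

Yes

φ(157) = 157 − 1 = 156 = 2^2 · 3 · 13.
Test 21^(156/q) mod 157 for each prime factor q of 156:
21^78 ≡ 156 (mod 157)  [q = 2: ≢ 1 ✓]
21^52 ≡ 12 (mod 157)  [q = 3: ≢ 1 ✓]
21^12 ≡ 16 (mod 157)  [q = 13: ≢ 1 ✓]
All checks pass, so 21 has order 156 and is a primitive root modulo 157.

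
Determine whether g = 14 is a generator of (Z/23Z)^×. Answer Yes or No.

φ(23) = 23 − 1 = 22 = 2 · 11.
An element g generates (Z/23Z)^× iff g^(22/q) ≢ 1 (mod 23) for each prime q ∈ {2, 11}.
14^11 ≡ 22 (mod 23)  [q = 2: ≢ 1 ✓]
14^2 ≡ 12 (mod 23)  [q = 11: ≢ 1 ✓]
All checks pass, so 14 has order 22 and is a primitive root modulo 23.

Yes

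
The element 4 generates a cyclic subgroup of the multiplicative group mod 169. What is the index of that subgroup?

By Lagrange's theorem, ord_169(4) divides φ(169) = φ(13^2) = 13·(13−1) = 156 = 2^2 · 3 · 13.
Divisors of 156: 1, 2, 3, 4, 6, 12, 13, 26, 39, 52, 78, 156.
Test each divisor d:
4^1 ≡ 4 (mod 169)
4^2 ≡ 16 (mod 169)
4^3 ≡ 64 (mod 169)
4^4 ≡ 87 (mod 169)
4^6 ≡ 40 (mod 169)
4^12 ≡ 79 (mod 169)
4^13 ≡ 147 (mod 169)
4^26 ≡ 146 (mod 169)
4^39 ≡ 168 (mod 169)
4^52 ≡ 22 (mod 169)
4^78 ≡ 1 (mod 169) ✓
The order of 4 is 78, so the subgroup it generates has 78 elements.
[(Z/169Z)^× : ⟨4⟩] = 156/78 = 2.

2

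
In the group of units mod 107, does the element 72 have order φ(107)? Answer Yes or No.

Yes

φ(107) = 107 − 1 = 106 = 2 · 53.
Test 72^(106/q) mod 107 for each prime factor q of 106:
72^53 ≡ 106 (mod 107)  [q = 2: ≢ 1 ✓]
72^2 ≡ 48 (mod 107)  [q = 53: ≢ 1 ✓]
Every test exponent gives a nontrivial residue, hence 72 generates the full group.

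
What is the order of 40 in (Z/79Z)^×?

By Lagrange's theorem, ord_79(40) divides φ(79) = 79 − 1 = 78 = 2 · 3 · 13.
Divisors of 78: 1, 2, 3, 6, 13, 26, 39, 78.
Evaluate successive powers at the divisors of 78:
40^1 ≡ 40 (mod 79)
40^2 ≡ 20 (mod 79)
40^3 ≡ 10 (mod 79)
40^6 ≡ 21 (mod 79)
40^13 ≡ 23 (mod 79)
40^26 ≡ 55 (mod 79)
40^39 ≡ 1 (mod 79) ✓
So ord_79(40) = 39.

39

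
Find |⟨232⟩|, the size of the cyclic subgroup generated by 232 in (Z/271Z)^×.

Since 232 ∈ (Z/271Z)^×, its order divides φ(271) = 271 − 1 = 270 = 2 · 3^3 · 5.
Divisors of 270: 1, 2, 3, 5, 6, 9, 10, 15, 18, 27, 30, 45, 54, 90, 135, 270.
Evaluate successive powers at the divisors of 270:
232^1 ≡ 232
232^2 ≡ 166
232^3 ≡ 30
232^5 ≡ 102
232^6 ≡ 87
232^9 ≡ 171
232^10 ≡ 106
232^15 ≡ 243
232^18 ≡ 244
232^27 ≡ 261
232^30 ≡ 242
232^45 ≡ 270
232^54 ≡ 100
232^90 ≡ 1
Hence ord(232) = 90.

90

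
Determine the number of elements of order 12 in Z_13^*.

φ(13) = 13 − 1 = 12 = 2^2 · 3.
(Z/13Z)^× is cyclic (|G| = 12); a cyclic group of order m has exactly φ(d) elements of each order d | m, and none otherwise.
12 = 2^2 · 3 divides 12, and φ(12) = 4.

4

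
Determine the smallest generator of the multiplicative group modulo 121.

φ(121) = φ(11^2) = 11·(11−1) = 110 = 2 · 5 · 11.
Test candidates g = 2, 3, … against the prime factors q ∈ {2, 5, 11} of φ(121): g is a generator iff g^(110/q) ≢ 1 for every such q.
g = 2: 2^55 ≡ 120; 2^22 ≡ 81; 2^10 ≡ 56 — none is 1, so 2 is a primitive root.
The smallest primitive root modulo 121 is 2.

2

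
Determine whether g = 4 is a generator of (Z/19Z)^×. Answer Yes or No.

No

φ(19) = 19 − 1 = 18 = 2 · 3^2.
4 is a primitive root mod 19 iff 4^(φ(19)/q) ≢ 1 for every prime q | φ(19), i.e. q ∈ {2, 3}.
4^9 ≡ 1 (mod 19)  [q = 2: ≡ 1 ✗]
4^6 ≡ 11 (mod 19)  [q = 3: ≢ 1 ✓]
The check at q = 2 fails, so 4 generates a proper subgroup.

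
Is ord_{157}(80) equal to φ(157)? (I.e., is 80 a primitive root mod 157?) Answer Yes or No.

Yes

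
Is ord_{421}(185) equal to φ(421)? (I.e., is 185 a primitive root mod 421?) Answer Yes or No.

Yes

φ(421) = 421 − 1 = 420 = 2^2 · 3 · 5 · 7.
185 is a primitive root mod 421 iff 185^(φ(421)/q) ≢ 1 for every prime q | φ(421), i.e. q ∈ {2, 3, 5, 7}.
185^210 ≡ 420 (mod 421)  [q = 2: ≢ 1 ✓]
185^140 ≡ 20 (mod 421)  [q = 3: ≢ 1 ✓]
185^84 ≡ 252 (mod 421)  [q = 5: ≢ 1 ✓]
185^60 ≡ 385 (mod 421)  [q = 7: ≢ 1 ✓]
All checks pass, so 185 has order 420 and is a primitive root modulo 421.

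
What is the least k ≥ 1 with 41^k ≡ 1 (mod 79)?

Since 41 ∈ (Z/79Z)^×, its order divides φ(79) = 79 − 1 = 78 = 2 · 3 · 13.
Divisors of 78: 1, 2, 3, 6, 13, 26, 39, 78.
Evaluate successive powers at the divisors of 78:
41^1 ≡ 41 (mod 79)
41^2 ≡ 22 (mod 79)
41^3 ≡ 33 (mod 79)
41^6 ≡ 62 (mod 79)
41^13 ≡ 78 (mod 79)
41^26 ≡ 1 (mod 79) ✓
So ord_79(41) = 26.

26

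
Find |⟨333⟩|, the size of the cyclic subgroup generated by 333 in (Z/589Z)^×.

90

ord(333) | φ(589) = φ(19·31) = (19−1)·(31−1) = 18·30 = 540 = 2^2 · 3^3 · 5.
Divisors of 540: 1, 2, 3, 4, 5, 6, 9, 10, 12, 15, 18, 20, 27, 30, 36, 45, 54, 60, 90, 108, 135, 180, 270, 540.
Test each divisor d:
333^1 ≡ 333 (mod 589)
333^2 ≡ 157 (mod 589)
333^3 ≡ 449 (mod 589)
333^4 ≡ 500 (mod 589)
333^5 ≡ 402 (mod 589)
333^6 ≡ 163 (mod 589)
333^9 ≡ 151 (mod 589)
333^10 ≡ 218 (mod 589)
333^12 ≡ 64 (mod 589)
333^15 ≡ 464 (mod 589)
333^18 ≡ 419 (mod 589)
333^20 ≡ 404 (mod 589)
333^27 ≡ 246 (mod 589)
333^30 ≡ 311 (mod 589)
333^36 ≡ 39 (mod 589)
333^45 ≡ 588 (mod 589)
333^54 ≡ 438 (mod 589)
333^60 ≡ 125 (mod 589)
333^90 ≡ 1 (mod 589) ✓
So ord_589(333) = 90.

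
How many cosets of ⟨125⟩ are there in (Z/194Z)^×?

3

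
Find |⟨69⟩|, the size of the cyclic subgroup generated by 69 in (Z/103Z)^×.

34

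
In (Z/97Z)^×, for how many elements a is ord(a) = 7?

0

φ(97) = 97 − 1 = 96 = 2^5 · 3.
(Z/97Z)^× is cyclic (|G| = 96); a cyclic group of order m has exactly φ(d) elements of each order d | m, and none otherwise.
Since 7 ∤ 96, the count is 0.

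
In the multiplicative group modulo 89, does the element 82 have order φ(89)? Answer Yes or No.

Yes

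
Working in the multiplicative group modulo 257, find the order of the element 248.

ord(248) | φ(257) = 257 − 1 = 256 = 2^8.
Divisors of 256: 1, 2, 4, 8, 16, 32, 64, 128, 256.
Check 248^d mod 257 for each divisor in increasing order:
248^1 ≡ 248 (mod 257)
248^2 ≡ 81 (mod 257)
248^4 ≡ 136 (mod 257)
248^8 ≡ 249 (mod 257)
248^16 ≡ 64 (mod 257)
248^32 ≡ 241 (mod 257)
248^64 ≡ 256 (mod 257)
248^128 ≡ 1 (mod 257) ✓
Hence ord(248) = 128.

128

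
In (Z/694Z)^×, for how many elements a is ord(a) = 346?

172

φ(694) = φ(2)·φ(347) = 1·346 = 346 = 2 · 173.
(Z/694Z)^× is cyclic (|G| = 346); a cyclic group of order m has exactly φ(d) elements of each order d | m, and none otherwise.
346 = 2 · 173 divides 346, and φ(346) = 172.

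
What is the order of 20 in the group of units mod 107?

106

Since 20 ∈ (Z/107Z)^×, its order divides φ(107) = 107 − 1 = 106 = 2 · 53.
Divisors of 106: 1, 2, 53, 106.
Check 20^d mod 107 for each divisor in increasing order:
20^1 ≡ 20 (mod 107)
20^2 ≡ 79 (mod 107)
20^53 ≡ 106 (mod 107)
20^106 ≡ 1 (mod 107) ✓
The smallest such exponent is 106, so the order of 20 is 106.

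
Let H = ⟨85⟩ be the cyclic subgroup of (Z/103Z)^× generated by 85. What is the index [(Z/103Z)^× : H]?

1

By Lagrange's theorem, ord_103(85) divides φ(103) = 103 − 1 = 102 = 2 · 3 · 17.
Divisors of 102: 1, 2, 3, 6, 17, 34, 51, 102.
Compute 85^d (mod 103) for the divisors d until we hit 1:
85^1 ≡ 85
85^2 ≡ 15
85^3 ≡ 39
85^6 ≡ 79
85^17 ≡ 47
85^34 ≡ 46
85^51 ≡ 102
85^102 ≡ 1
Thus |⟨85⟩| = ord(85) = 102.
The index is φ(103) / ord(85) = 102 / 102 = 1.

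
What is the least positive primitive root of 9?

φ(9) = φ(3^2) = 3·(3−1) = 6 = 2 · 3.
g is a primitive root iff g^(6/q) ≢ 1 (mod 9) for each prime q ∈ {2, 3}.
g = 2: 2^3 ≡ 8; 2^2 ≡ 4 — none is 1, so 2 is a primitive root.
So 2 is the smallest generator of (Z/9Z)^×.

2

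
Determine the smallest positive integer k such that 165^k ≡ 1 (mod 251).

250

ord(165) | φ(251) = 251 − 1 = 250 = 2 · 5^3.
Divisors of 250: 1, 2, 5, 10, 25, 50, 125, 250.
Compute 165^d (mod 251) for the divisors d until we hit 1:
165^1 ≡ 165 (mod 251)
165^2 ≡ 117 (mod 251)
165^5 ≡ 187 (mod 251)
165^10 ≡ 80 (mod 251)
165^25 ≡ 32 (mod 251)
165^50 ≡ 20 (mod 251)
165^125 ≡ 250 (mod 251)
165^250 ≡ 1 (mod 251) ✓
Hence ord(165) = 250.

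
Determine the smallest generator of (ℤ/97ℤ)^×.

φ(97) = 97 − 1 = 96 = 2^5 · 3.
g is a primitive root iff g^(96/q) ≢ 1 (mod 97) for each prime q ∈ {2, 3}.
g = 2: 2^48 ≡ 1 — hits 1, so not a primitive root.
g = 3: 3^48 ≡ 1 — hits 1, so not a primitive root.
g = 4: 4^48 ≡ 1 — hits 1, so not a primitive root.
g = 5: 5^48 ≡ 96; 5^32 ≡ 35 — none is 1, so 5 is a primitive root.
The smallest primitive root modulo 97 is 5.

5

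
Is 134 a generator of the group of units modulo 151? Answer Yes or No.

Yes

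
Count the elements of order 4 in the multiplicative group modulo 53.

2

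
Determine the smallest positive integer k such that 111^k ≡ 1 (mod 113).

28

ord(111) | φ(113) = 113 − 1 = 112 = 2^4 · 7.
Divisors of 112: 1, 2, 4, 7, 8, 14, 16, 28, 56, 112.
Compute 111^d (mod 113) for the divisors d until we hit 1:
111^1 ≡ 111
111^2 ≡ 4
111^4 ≡ 16
111^7 ≡ 98
111^8 ≡ 30
111^14 ≡ 112
111^16 ≡ 109
111^28 ≡ 1
Hence ord(111) = 28.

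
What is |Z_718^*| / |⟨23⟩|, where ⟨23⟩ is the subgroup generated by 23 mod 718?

2

ord(23) | φ(718) = φ(2)·φ(359) = 1·358 = 358 = 2 · 179.
Divisors of 358: 1, 2, 179, 358.
Test each divisor d:
23^1 ≡ 23
23^2 ≡ 529
23^179 ≡ 1
Thus |⟨23⟩| = ord(23) = 179.
Index = |(Z/718Z)^×| / |⟨23⟩| = 358 / 179 = 2.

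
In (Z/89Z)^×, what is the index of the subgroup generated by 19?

Since 19 ∈ (Z/89Z)^×, its order divides φ(89) = 89 − 1 = 88 = 2^3 · 11.
Divisors of 88: 1, 2, 4, 8, 11, 22, 44, 88.
Test each divisor d:
19^1 ≡ 19 (mod 89)
19^2 ≡ 5 (mod 89)
19^4 ≡ 25 (mod 89)
19^8 ≡ 2 (mod 89)
19^11 ≡ 12 (mod 89)
19^22 ≡ 55 (mod 89)
19^44 ≡ 88 (mod 89)
19^88 ≡ 1 (mod 89) ✓
The order of 19 is 88, so the subgroup it generates has 88 elements.
[(Z/89Z)^× : ⟨19⟩] = 88/88 = 1.

1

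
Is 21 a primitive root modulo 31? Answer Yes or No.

φ(31) = 31 − 1 = 30 = 2 · 3 · 5.
An element g generates (Z/31Z)^× iff g^(30/q) ≢ 1 (mod 31) for each prime q ∈ {2, 3, 5}.
21^15 ≡ 30 (mod 31)  [q = 2: ≢ 1 ✓]
21^10 ≡ 5 (mod 31)  [q = 3: ≢ 1 ✓]
21^6 ≡ 2 (mod 31)  [q = 5: ≢ 1 ✓]
All checks pass, so 21 has order 30 and is a primitive root modulo 31.

Yes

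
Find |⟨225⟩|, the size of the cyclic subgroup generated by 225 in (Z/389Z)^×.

194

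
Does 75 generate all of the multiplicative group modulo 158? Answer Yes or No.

φ(158) = φ(2)·φ(79) = 1·78 = 78 = 2 · 3 · 13.
75 is a primitive root mod 158 iff 75^(φ(158)/q) ≢ 1 for every prime q | φ(158), i.e. q ∈ {2, 3, 13}.
75^39 ≡ 157 (mod 158)  [q = 2: ≢ 1 ✓]
75^26 ≡ 55 (mod 158)  [q = 3: ≢ 1 ✓]
75^6 ≡ 67 (mod 158)  [q = 13: ≢ 1 ✓]
None equal 1, so ord_158(75) = 78: 75 is a primitive root.

Yes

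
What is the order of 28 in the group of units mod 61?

The order of 28 must divide φ(61) = 61 − 1 = 60 = 2^2 · 3 · 5.
Divisors of 60: 1, 2, 3, 4, 5, 6, 10, 12, 15, 20, 30, 60.
Compute 28^d (mod 61) for the divisors d until we hit 1:
28^1 ≡ 28 (mod 61)
28^2 ≡ 52 (mod 61)
28^3 ≡ 53 (mod 61)
28^4 ≡ 20 (mod 61)
28^5 ≡ 11 (mod 61)
28^6 ≡ 3 (mod 61)
28^10 ≡ 60 (mod 61)
28^12 ≡ 9 (mod 61)
28^15 ≡ 50 (mod 61)
28^20 ≡ 1 (mod 61) ✓
Therefore the multiplicative order of 28 modulo 61 is 20.

20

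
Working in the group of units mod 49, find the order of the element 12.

The order of 12 must divide φ(49) = φ(7^2) = 7·(7−1) = 42 = 2 · 3 · 7.
Divisors of 42: 1, 2, 3, 6, 7, 14, 21, 42.
Check 12^d mod 49 for each divisor in increasing order:
12^1 ≡ 12 (mod 49)
12^2 ≡ 46 (mod 49)
12^3 ≡ 13 (mod 49)
12^6 ≡ 22 (mod 49)
12^7 ≡ 19 (mod 49)
12^14 ≡ 18 (mod 49)
12^21 ≡ 48 (mod 49)
12^42 ≡ 1 (mod 49) ✓
Therefore the multiplicative order of 12 modulo 49 is 42.

42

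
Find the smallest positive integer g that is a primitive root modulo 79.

φ(79) = 79 − 1 = 78 = 2 · 3 · 13.
Test candidates g = 2, 3, … against the prime factors q ∈ {2, 3, 13} of φ(79): g is a generator iff g^(78/q) ≢ 1 for every such q.
g = 2: 2^39 ≡ 1 — hits 1, so not a primitive root.
g = 3: 3^39 ≡ 78; 3^26 ≡ 23; 3^6 ≡ 18 — none is 1, so 3 is a primitive root.
The smallest primitive root modulo 79 is 3.

3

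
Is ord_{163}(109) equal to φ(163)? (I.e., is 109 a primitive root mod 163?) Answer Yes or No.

φ(163) = 163 − 1 = 162 = 2 · 3^4.
Test 109^(162/q) mod 163 for each prime factor q of 162:
109^81 ≡ 162 (mod 163)  [q = 2: ≢ 1 ✓]
109^54 ≡ 104 (mod 163)  [q = 3: ≢ 1 ✓]
All checks pass, so 109 has order 162 and is a primitive root modulo 163.

Yes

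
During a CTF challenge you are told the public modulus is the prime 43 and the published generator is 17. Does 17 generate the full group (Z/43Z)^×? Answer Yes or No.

No

φ(43) = 43 − 1 = 42 = 2 · 3 · 7.
It suffices to check that the order of 17 is not a proper divisor of 42: compute 17^(42/q) for q ∈ {2, 3, 7}.
17^21 ≡ 1 (mod 43)  [q = 2: ≡ 1 ✗]
17^14 ≡ 6 (mod 43)  [q = 3: ≢ 1 ✓]
17^6 ≡ 35 (mod 43)  [q = 7: ≢ 1 ✓]
The check at q = 2 fails, so 17 generates a proper subgroup.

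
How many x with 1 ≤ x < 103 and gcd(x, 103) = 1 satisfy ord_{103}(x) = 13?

φ(103) = 103 − 1 = 102 = 2 · 3 · 17.
(Z/103Z)^× is cyclic (|G| = 102); a cyclic group of order m has exactly φ(d) elements of each order d | m, and none otherwise.
Here 102 is not a multiple of 13, so there are no elements of order 13.

0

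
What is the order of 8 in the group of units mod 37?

12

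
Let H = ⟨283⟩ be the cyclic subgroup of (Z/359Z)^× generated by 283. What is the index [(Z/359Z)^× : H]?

Since 283 ∈ (Z/359Z)^×, its order divides φ(359) = 359 − 1 = 358 = 2 · 179.
Divisors of 358: 1, 2, 179, 358.
Test each divisor d:
283^1 ≡ 283 (mod 359)
283^2 ≡ 32 (mod 359)
283^179 ≡ 1 (mod 359) ✓
Thus |⟨283⟩| = ord(283) = 179.
The index is φ(359) / ord(283) = 358 / 179 = 2.

2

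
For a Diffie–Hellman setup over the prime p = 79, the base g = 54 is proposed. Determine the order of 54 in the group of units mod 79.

78

By Lagrange's theorem, ord_79(54) divides φ(79) = 79 − 1 = 78 = 2 · 3 · 13.
Divisors of 78: 1, 2, 3, 6, 13, 26, 39, 78.
Check 54^d mod 79 for each divisor in increasing order:
54^1 ≡ 54 (mod 79)
54^2 ≡ 72 (mod 79)
54^3 ≡ 17 (mod 79)
54^6 ≡ 52 (mod 79)
54^13 ≡ 24 (mod 79)
54^26 ≡ 23 (mod 79)
54^39 ≡ 78 (mod 79)
54^78 ≡ 1 (mod 79) ✓
The smallest such exponent is 78, so the order of 54 is 78.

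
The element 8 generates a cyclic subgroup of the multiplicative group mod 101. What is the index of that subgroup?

1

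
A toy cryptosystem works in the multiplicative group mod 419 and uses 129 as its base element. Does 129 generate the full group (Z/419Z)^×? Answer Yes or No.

No

φ(419) = 419 − 1 = 418 = 2 · 11 · 19.
Test 129^(418/q) mod 419 for each prime factor q of 418:
129^209 ≡ 1 (mod 419)  [q = 2: ≡ 1 ✗]
129^38 ≡ 348 (mod 419)  [q = 11: ≢ 1 ✓]
129^22 ≡ 1 (mod 419)  [q = 19: ≡ 1 ✗]
The check at q = 2 fails, so 129 generates a proper subgroup.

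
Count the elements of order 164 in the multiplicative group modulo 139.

0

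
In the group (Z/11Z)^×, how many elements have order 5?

φ(11) = 11 − 1 = 10 = 2 · 5.
(Z/11Z)^× is cyclic (|G| = 10); a cyclic group of order m has exactly φ(d) elements of each order d | m, and none otherwise.
5 | 10, and φ(5) = 5 − 1 = 4.

4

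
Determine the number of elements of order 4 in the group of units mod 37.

φ(37) = 37 − 1 = 36 = 2^2 · 3^2.
Since (Z/37Z)^× is cyclic of order 36, the number of elements of order d is φ(d) when d | 36 and 0 otherwise.
4 = 2^2 divides 36, and φ(4) = 2.

2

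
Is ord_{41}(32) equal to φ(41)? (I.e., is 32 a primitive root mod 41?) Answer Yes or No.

No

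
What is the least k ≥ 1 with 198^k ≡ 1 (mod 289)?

Since 198 ∈ (Z/289Z)^×, its order divides φ(289) = φ(17^2) = 17·(17−1) = 272 = 2^4 · 17.
Divisors of 272: 1, 2, 4, 8, 16, 17, 34, 68, 136, 272.
Test each divisor d:
198^1 ≡ 198
198^2 ≡ 189
198^4 ≡ 174
198^8 ≡ 220
198^16 ≡ 137
198^17 ≡ 249
198^34 ≡ 155
198^68 ≡ 38
198^136 ≡ 288
198^272 ≡ 1
So ord_289(198) = 272.

272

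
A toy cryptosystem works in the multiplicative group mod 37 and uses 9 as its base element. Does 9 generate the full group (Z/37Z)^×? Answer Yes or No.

No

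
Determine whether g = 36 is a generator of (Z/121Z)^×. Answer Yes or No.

No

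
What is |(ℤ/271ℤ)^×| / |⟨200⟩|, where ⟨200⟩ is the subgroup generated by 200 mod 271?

2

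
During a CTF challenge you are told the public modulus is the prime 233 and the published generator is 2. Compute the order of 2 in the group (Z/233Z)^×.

The order of 2 must divide φ(233) = 233 − 1 = 232 = 2^3 · 29.
Divisors of 232: 1, 2, 4, 8, 29, 58, 116, 232.
Test each divisor d:
2^1 ≡ 2 (mod 233)
2^2 ≡ 4 (mod 233)
2^4 ≡ 16 (mod 233)
2^8 ≡ 23 (mod 233)
2^29 ≡ 1 (mod 233) ✓
Therefore the multiplicative order of 2 modulo 233 is 29.

29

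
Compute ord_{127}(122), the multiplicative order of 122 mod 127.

21

By Lagrange's theorem, ord_127(122) divides φ(127) = 127 − 1 = 126 = 2 · 3^2 · 7.
Divisors of 126: 1, 2, 3, 6, 7, 9, 14, 18, 21, 42, 63, 126.
Compute 122^d (mod 127) for the divisors d until we hit 1:
122^1 ≡ 122 (mod 127)
122^2 ≡ 25 (mod 127)
122^3 ≡ 2 (mod 127)
122^6 ≡ 4 (mod 127)
122^7 ≡ 107 (mod 127)
122^9 ≡ 8 (mod 127)
122^14 ≡ 19 (mod 127)
122^18 ≡ 64 (mod 127)
122^21 ≡ 1 (mod 127) ✓
Hence ord(122) = 21.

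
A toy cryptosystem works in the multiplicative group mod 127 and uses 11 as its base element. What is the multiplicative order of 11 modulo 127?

ord(11) | φ(127) = 127 − 1 = 126 = 2 · 3^2 · 7.
Divisors of 126: 1, 2, 3, 6, 7, 9, 14, 18, 21, 42, 63, 126.
Evaluate successive powers at the divisors of 126:
11^1 ≡ 11 (mod 127)
11^2 ≡ 121 (mod 127)
11^3 ≡ 61 (mod 127)
11^6 ≡ 38 (mod 127)
11^7 ≡ 37 (mod 127)
11^9 ≡ 32 (mod 127)
11^14 ≡ 99 (mod 127)
11^18 ≡ 8 (mod 127)
11^21 ≡ 107 (mod 127)
11^42 ≡ 19 (mod 127)
11^63 ≡ 1 (mod 127) ✓
The smallest such exponent is 63, so the order of 11 is 63.

63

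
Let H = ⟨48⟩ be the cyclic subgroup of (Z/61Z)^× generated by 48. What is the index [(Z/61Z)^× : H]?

The order of 48 must divide φ(61) = 61 − 1 = 60 = 2^2 · 3 · 5.
Divisors of 60: 1, 2, 3, 4, 5, 6, 10, 12, 15, 20, 30, 60.
Check 48^d mod 61 for each divisor in increasing order:
48^1 ≡ 48 (mod 61)
48^2 ≡ 47 (mod 61)
48^3 ≡ 60 (mod 61)
48^4 ≡ 13 (mod 61)
48^5 ≡ 14 (mod 61)
48^6 ≡ 1 (mod 61) ✓
The order of 48 is 6, so the subgroup it generates has 6 elements.
The index is φ(61) / ord(48) = 60 / 6 = 10.

10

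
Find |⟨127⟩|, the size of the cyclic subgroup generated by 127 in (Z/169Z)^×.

78

Since 127 ∈ (Z/169Z)^×, its order divides φ(169) = φ(13^2) = 13·(13−1) = 156 = 2^2 · 3 · 13.
Divisors of 156: 1, 2, 3, 4, 6, 12, 13, 26, 39, 52, 78, 156.
Compute 127^d (mod 169) for the divisors d until we hit 1:
127^1 ≡ 127
127^2 ≡ 74
127^3 ≡ 103
127^4 ≡ 68
127^6 ≡ 131
127^12 ≡ 92
127^13 ≡ 23
127^26 ≡ 22
127^39 ≡ 168
127^52 ≡ 146
127^78 ≡ 1
Therefore the multiplicative order of 127 modulo 169 is 78.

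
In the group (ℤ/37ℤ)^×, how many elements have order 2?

1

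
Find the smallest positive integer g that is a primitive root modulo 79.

φ(79) = 79 − 1 = 78 = 2 · 3 · 13.
Test candidates g = 2, 3, … against the prime factors q ∈ {2, 3, 13} of φ(79): g is a generator iff g^(78/q) ≢ 1 for every such q.
g = 2: 2^39 ≡ 1 — hits 1, so not a primitive root.
g = 3: 3^39 ≡ 78; 3^26 ≡ 23; 3^6 ≡ 18 — none is 1, so 3 is a primitive root.
So 3 is the smallest generator of (Z/79Z)^×.

3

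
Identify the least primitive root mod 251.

6

φ(251) = 251 − 1 = 250 = 2 · 5^3.
g is a primitive root iff g^(250/q) ≢ 1 (mod 251) for each prime q ∈ {2, 5}.
g = 2: 2^125 ≡ 250; 2^50 ≡ 1 — hits 1, so not a primitive root.
g = 3: 3^125 ≡ 1 — hits 1, so not a primitive root.
g = 4: 4^125 ≡ 1 — hits 1, so not a primitive root.
g = 5: 5^125 ≡ 1 — hits 1, so not a primitive root.
g = 6: 6^125 ≡ 250; 6^50 ≡ 219 — none is 1, so 6 is a primitive root.
So 6 is the smallest generator of (Z/251Z)^×.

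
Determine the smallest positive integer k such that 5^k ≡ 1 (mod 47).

Since 5 ∈ (Z/47Z)^×, its order divides φ(47) = 47 − 1 = 46 = 2 · 23.
Divisors of 46: 1, 2, 23, 46.
Check 5^d mod 47 for each divisor in increasing order:
5^1 ≡ 5 (mod 47)
5^2 ≡ 25 (mod 47)
5^23 ≡ 46 (mod 47)
5^46 ≡ 1 (mod 47) ✓
Hence ord(5) = 46.

46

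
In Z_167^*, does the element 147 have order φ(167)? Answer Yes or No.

No

φ(167) = 167 − 1 = 166 = 2 · 83.
An element g generates (Z/167Z)^× iff g^(166/q) ≢ 1 (mod 167) for each prime q ∈ {2, 83}.
147^83 ≡ 1 (mod 167)  [q = 2: ≡ 1 ✗]
147^2 ≡ 66 (mod 167)  [q = 83: ≢ 1 ✓]
147^83 ≡ 1 shows ord(147) | 83, strictly less than φ(167); not a primitive root.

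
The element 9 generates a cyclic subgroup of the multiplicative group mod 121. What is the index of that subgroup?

By Lagrange's theorem, ord_121(9) divides φ(121) = φ(11^2) = 11·(11−1) = 110 = 2 · 5 · 11.
Divisors of 110: 1, 2, 5, 10, 11, 22, 55, 110.
Evaluate successive powers at the divisors of 110:
9^1 ≡ 9 (mod 121)
9^2 ≡ 81 (mod 121)
9^5 ≡ 1 (mod 121) ✓
So ord_121(9) = 5, hence |⟨9⟩| = 5.
Index = |(Z/121Z)^×| / |⟨9⟩| = 110 / 5 = 22.

22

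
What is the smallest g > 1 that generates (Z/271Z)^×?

6

φ(271) = 271 − 1 = 270 = 2 · 3^3 · 5.
Test candidates g = 2, 3, … against the prime factors q ∈ {2, 3, 5} of φ(271): g is a generator iff g^(270/q) ≢ 1 for every such q.
g = 2: 2^135 ≡ 1 — hits 1, so not a primitive root.
g = 3: 3^135 ≡ 270; 3^90 ≡ 1 — hits 1, so not a primitive root.
g = 4: 4^135 ≡ 1 — hits 1, so not a primitive root.
g = 5: 5^135 ≡ 1 — hits 1, so not a primitive root.
g = 6: 6^135 ≡ 270; 6^90 ≡ 242; 6^54 ≡ 10 — none is 1, so 6 is a primitive root.
Hence the least primitive root of 271 is 6.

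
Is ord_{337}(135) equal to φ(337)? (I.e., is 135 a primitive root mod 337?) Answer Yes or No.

No

φ(337) = 337 − 1 = 336 = 2^4 · 3 · 7.
Test 135^(336/q) mod 337 for each prime factor q of 336:
135^168 ≡ 336 (mod 337)  [q = 2: ≢ 1 ✓]
135^112 ≡ 1 (mod 337)  [q = 3: ≡ 1 ✗]
135^48 ≡ 295 (mod 337)  [q = 7: ≢ 1 ✓]
135^112 ≡ 1 shows ord(135) | 112, strictly less than φ(337); not a primitive root.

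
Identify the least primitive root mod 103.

5

φ(103) = 103 − 1 = 102 = 2 · 3 · 17.
Test candidates g = 2, 3, … against the prime factors q ∈ {2, 3, 17} of φ(103): g is a generator iff g^(102/q) ≢ 1 for every such q.
g = 2: 2^51 ≡ 1 — hits 1, so not a primitive root.
g = 3: 3^51 ≡ 102; 3^34 ≡ 1 — hits 1, so not a primitive root.
g = 4: 4^51 ≡ 1 — hits 1, so not a primitive root.
g = 5: 5^51 ≡ 102; 5^34 ≡ 56; 5^6 ≡ 72 — none is 1, so 5 is a primitive root.
The smallest primitive root modulo 103 is 5.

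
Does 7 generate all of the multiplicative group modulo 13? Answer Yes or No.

Yes

φ(13) = 13 − 1 = 12 = 2^2 · 3.
7 is a primitive root mod 13 iff 7^(φ(13)/q) ≢ 1 for every prime q | φ(13), i.e. q ∈ {2, 3}.
7^6 ≡ 12 (mod 13)  [q = 2: ≢ 1 ✓]
7^4 ≡ 9 (mod 13)  [q = 3: ≢ 1 ✓]
None equal 1, so ord_13(7) = 12: 7 is a primitive root.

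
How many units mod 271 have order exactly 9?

6

φ(271) = 271 − 1 = 270 = 2 · 3^3 · 5.
In a cyclic group of order 270, there are φ(d) elements of order d for each divisor d of 270, and zero for non-divisors.
9 = 3^2 divides 270, and φ(9) = 6.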